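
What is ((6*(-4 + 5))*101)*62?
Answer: 37572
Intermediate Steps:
((6*(-4 + 5))*101)*62 = ((6*1)*101)*62 = (6*101)*62 = 606*62 = 37572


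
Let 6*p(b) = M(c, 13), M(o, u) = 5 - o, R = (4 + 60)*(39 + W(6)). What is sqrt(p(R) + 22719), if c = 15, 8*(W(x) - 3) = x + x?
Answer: 2*sqrt(51114)/3 ≈ 150.72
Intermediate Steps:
W(x) = 3 + x/4 (W(x) = 3 + (x + x)/8 = 3 + (2*x)/8 = 3 + x/4)
R = 2784 (R = (4 + 60)*(39 + (3 + (1/4)*6)) = 64*(39 + (3 + 3/2)) = 64*(39 + 9/2) = 64*(87/2) = 2784)
p(b) = -5/3 (p(b) = (5 - 1*15)/6 = (5 - 15)/6 = (1/6)*(-10) = -5/3)
sqrt(p(R) + 22719) = sqrt(-5/3 + 22719) = sqrt(68152/3) = 2*sqrt(51114)/3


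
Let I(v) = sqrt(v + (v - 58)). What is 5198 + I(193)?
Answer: 5198 + 2*sqrt(82) ≈ 5216.1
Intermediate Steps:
I(v) = sqrt(-58 + 2*v) (I(v) = sqrt(v + (-58 + v)) = sqrt(-58 + 2*v))
5198 + I(193) = 5198 + sqrt(-58 + 2*193) = 5198 + sqrt(-58 + 386) = 5198 + sqrt(328) = 5198 + 2*sqrt(82)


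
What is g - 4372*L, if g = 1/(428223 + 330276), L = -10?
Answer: 33161576281/758499 ≈ 43720.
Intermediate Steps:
g = 1/758499 ≈ 1.3184e-6
g - 4372*L = 1/758499 - 4372*(-10) = 1/758499 + 43720 = 33161576281/758499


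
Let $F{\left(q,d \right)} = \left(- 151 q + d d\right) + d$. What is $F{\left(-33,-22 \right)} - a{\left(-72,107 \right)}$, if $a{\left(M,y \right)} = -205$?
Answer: $5650$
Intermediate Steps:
$F{\left(q,d \right)} = d + d^{2} - 151 q$ ($F{\left(q,d \right)} = \left(- 151 q + d^{2}\right) + d = \left(d^{2} - 151 q\right) + d = d + d^{2} - 151 q$)
$F{\left(-33,-22 \right)} - a{\left(-72,107 \right)} = \left(-22 + \left(-22\right)^{2} - -4983\right) - -205 = \left(-22 + 484 + 4983\right) + 205 = 5445 + 205 = 5650$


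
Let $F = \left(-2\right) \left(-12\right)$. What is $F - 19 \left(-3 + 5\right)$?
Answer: $-14$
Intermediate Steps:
$F = 24$
$F - 19 \left(-3 + 5\right) = 24 - 19 \left(-3 + 5\right) = 24 - 19 \cdot 2 = 24 - 38 = -14$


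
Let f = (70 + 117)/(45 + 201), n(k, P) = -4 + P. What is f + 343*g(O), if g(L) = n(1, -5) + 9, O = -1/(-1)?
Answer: 187/246 ≈ 0.76016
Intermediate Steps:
O = 1 (O = -1*(-1) = 1)
g(L) = 0 (g(L) = (-4 - 5) + 9 = -9 + 9 = 0)
f = 187/246 ≈ 0.76016
f + 343*g(O) = 187/246 + 343*0 = 187/246 + 0 = 187/246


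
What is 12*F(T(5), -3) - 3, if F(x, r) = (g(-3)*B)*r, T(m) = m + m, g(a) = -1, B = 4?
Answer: 141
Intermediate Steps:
T(m) = 2*m
F(x, r) = -4*r (F(x, r) = (-1*4)*r = -4*r)
12*F(T(5), -3) - 3 = 12*(-4*(-3)) - 3 = 12*12 - 3 = 144 - 3 = 141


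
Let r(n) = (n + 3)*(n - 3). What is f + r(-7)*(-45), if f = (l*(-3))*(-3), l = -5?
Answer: -1845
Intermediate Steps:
r(n) = (-3 + n)*(3 + n) (r(n) = (3 + n)*(-3 + n) = (-3 + n)*(3 + n))
f = -45 (f = -5*(-3)*(-3) = 15*(-3) = -45)
f + r(-7)*(-45) = -45 + (-9 + (-7)²)*(-45) = -45 + (-9 + 49)*(-45) = -45 + 40*(-45) = -45 - 1800 = -1845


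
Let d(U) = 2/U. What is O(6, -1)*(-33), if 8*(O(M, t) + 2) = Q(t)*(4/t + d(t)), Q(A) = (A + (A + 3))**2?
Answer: 363/4 ≈ 90.750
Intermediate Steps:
Q(A) = (3 + 2*A)**2 (Q(A) = (A + (3 + A))**2 = (3 + 2*A)**2)
O(M, t) = -2 + 3*(3 + 2*t)**2/(4*t) (O(M, t) = -2 + ((3 + 2*t)**2*(4/t + 2/t))/8 = -2 + ((3 + 2*t)**2*(6/t))/8 = -2 + (6*(3 + 2*t)**2/t)/8 = -2 + 3*(3 + 2*t)**2/(4*t))
O(6, -1)*(-33) = (7 + 3*(-1) + (27/4)/(-1))*(-33) = (7 - 3 + (27/4)*(-1))*(-33) = (7 - 3 - 27/4)*(-33) = -11/4*(-33) = 363/4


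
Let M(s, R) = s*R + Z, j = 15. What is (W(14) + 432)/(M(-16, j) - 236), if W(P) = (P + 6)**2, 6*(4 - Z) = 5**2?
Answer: -4992/2857 ≈ -1.7473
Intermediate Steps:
Z = -1/6 (Z = 4 - 1/6*5**2 = 4 - 1/6*25 = 4 - 25/6 = -1/6 ≈ -0.16667)
W(P) = (6 + P)**2
M(s, R) = -1/6 + R*s (M(s, R) = s*R - 1/6 = R*s - 1/6 = -1/6 + R*s)
(W(14) + 432)/(M(-16, j) - 236) = ((6 + 14)**2 + 432)/((-1/6 + 15*(-16)) - 236) = (20**2 + 432)/((-1/6 - 240) - 236) = (400 + 432)/(-1441/6 - 236) = 832/(-2857/6) = 832*(-6/2857) = -4992/2857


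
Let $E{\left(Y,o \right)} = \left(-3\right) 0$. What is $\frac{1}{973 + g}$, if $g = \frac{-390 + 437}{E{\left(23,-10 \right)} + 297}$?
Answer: $\frac{297}{289028} \approx 0.0010276$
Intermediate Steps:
$E{\left(Y,o \right)} = 0$
$g = \frac{47}{297}$ ($g = \frac{-390 + 437}{0 + 297} = \frac{47}{297} \approx 0.15825$)
$\frac{1}{973 + g} = \frac{1}{973 + \frac{47}{297}} = \frac{1}{\frac{289028}{297}} = \frac{297}{289028}$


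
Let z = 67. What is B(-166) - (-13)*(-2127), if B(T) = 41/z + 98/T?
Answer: -153767091/5561 ≈ -27651.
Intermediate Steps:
B(T) = 41/67 + 98/T
B(-166) - (-13)*(-2127) = (41/67 + 98/(-166)) - (-13)*(-2127) = (41/67 + 98*(-1/166)) - 1*27651 = (41/67 - 49/83) - 27651 = 120/5561 - 27651 = -153767091/5561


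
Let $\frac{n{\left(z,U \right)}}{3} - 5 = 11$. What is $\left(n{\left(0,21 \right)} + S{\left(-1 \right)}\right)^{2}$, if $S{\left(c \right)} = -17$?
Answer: $961$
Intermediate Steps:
$n{\left(z,U \right)} = 48$ ($n{\left(z,U \right)} = 15 + 3 \cdot 11 = 15 + 33 = 48$)
$\left(n{\left(0,21 \right)} + S{\left(-1 \right)}\right)^{2} = \left(48 - 17\right)^{2} = 31^{2} = 961$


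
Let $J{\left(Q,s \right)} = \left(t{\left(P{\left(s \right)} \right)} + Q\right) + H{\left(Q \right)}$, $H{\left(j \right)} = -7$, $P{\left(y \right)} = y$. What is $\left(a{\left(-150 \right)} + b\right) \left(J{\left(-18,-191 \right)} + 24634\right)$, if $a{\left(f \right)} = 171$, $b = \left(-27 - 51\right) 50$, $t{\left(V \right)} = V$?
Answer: $-91054722$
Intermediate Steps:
$b = -3900$ ($b = \left(-78\right) 50 = -3900$)
$J{\left(Q,s \right)} = -7 + Q + s$ ($J{\left(Q,s \right)} = \left(s + Q\right) - 7 = \left(Q + s\right) - 7 = -7 + Q + s$)
$\left(a{\left(-150 \right)} + b\right) \left(J{\left(-18,-191 \right)} + 24634\right) = \left(171 - 3900\right) \left(\left(-7 - 18 - 191\right) + 24634\right) = - 3729 \left(-216 + 24634\right) = \left(-3729\right) 24418 = -91054722$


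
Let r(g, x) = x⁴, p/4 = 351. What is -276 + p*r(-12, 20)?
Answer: 224639724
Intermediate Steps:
p = 1404 (p = 4*351 = 1404)
-276 + p*r(-12, 20) = -276 + 1404*20⁴ = -276 + 1404*160000 = -276 + 224640000 = 224639724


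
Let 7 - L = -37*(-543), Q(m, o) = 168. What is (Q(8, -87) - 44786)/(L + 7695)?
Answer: 44618/12389 ≈ 3.6014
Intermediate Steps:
L = -20084 (L = 7 - (-37)*(-543) = 7 - 1*20091 = 7 - 20091 = -20084)
(Q(8, -87) - 44786)/(L + 7695) = (168 - 44786)/(-20084 + 7695) = -44618/(-12389) = -44618*(-1/12389) = 44618/12389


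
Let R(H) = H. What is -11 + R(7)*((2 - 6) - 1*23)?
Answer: -200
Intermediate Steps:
-11 + R(7)*((2 - 6) - 1*23) = -11 + 7*((2 - 6) - 1*23) = -11 + 7*(-4 - 23) = -11 + 7*(-27) = -11 - 189 = -200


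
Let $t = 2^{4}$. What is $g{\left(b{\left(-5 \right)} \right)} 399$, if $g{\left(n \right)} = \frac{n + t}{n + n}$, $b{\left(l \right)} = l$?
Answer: $- \frac{4389}{10} \approx -438.9$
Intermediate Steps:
$t = 16$
$g{\left(n \right)} = \frac{16 + n}{2 n}$ ($g{\left(n \right)} = \frac{n + 16}{n + n} = \frac{16 + n}{2 n}$)
$g{\left(b{\left(-5 \right)} \right)} 399 = \frac{16 - 5}{2 \left(-5\right)} 399 = \frac{1}{2} \left(- \frac{1}{5}\right) 11 \cdot 399 = \left(- \frac{11}{10}\right) 399 = - \frac{4389}{10}$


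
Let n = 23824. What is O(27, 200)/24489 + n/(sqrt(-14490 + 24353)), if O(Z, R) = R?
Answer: 200/24489 + 23824*sqrt(9863)/9863 ≈ 239.90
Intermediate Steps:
O(27, 200)/24489 + n/(sqrt(-14490 + 24353)) = 200/24489 + 23824/(sqrt(-14490 + 24353)) = 200*(1/24489) + 23824/(sqrt(9863)) = 200/24489 + 23824*(sqrt(9863)/9863) = 200/24489 + 23824*sqrt(9863)/9863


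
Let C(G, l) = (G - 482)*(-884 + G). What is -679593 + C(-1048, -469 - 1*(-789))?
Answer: 2276367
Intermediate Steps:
C(G, l) = (-884 + G)*(-482 + G) (C(G, l) = (-482 + G)*(-884 + G) = (-884 + G)*(-482 + G))
-679593 + C(-1048, -469 - 1*(-789)) = -679593 + (426088 + (-1048)**2 - 1366*(-1048)) = -679593 + (426088 + 1098304 + 1431568) = -679593 + 2955960 = 2276367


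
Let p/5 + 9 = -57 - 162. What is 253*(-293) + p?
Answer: -75269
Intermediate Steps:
p = -1140 (p = -45 + 5*(-57 - 162) = -45 + 5*(-219) = -45 - 1095 = -1140)
253*(-293) + p = 253*(-293) - 1140 = -74129 - 1140 = -75269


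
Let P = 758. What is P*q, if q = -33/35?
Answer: -25014/35 ≈ -714.69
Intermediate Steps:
q = -33/35 (q = -33*1/35 = -33/35 ≈ -0.94286)
P*q = 758*(-33/35) = -25014/35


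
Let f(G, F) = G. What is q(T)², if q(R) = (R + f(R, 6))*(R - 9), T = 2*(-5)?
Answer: 144400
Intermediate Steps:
T = -10
q(R) = 2*R*(-9 + R) (q(R) = (R + R)*(R - 9) = (2*R)*(-9 + R) = 2*R*(-9 + R))
q(T)² = (2*(-10)*(-9 - 10))² = (2*(-10)*(-19))² = 380² = 144400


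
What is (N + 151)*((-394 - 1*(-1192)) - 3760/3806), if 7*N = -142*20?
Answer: -2704301062/13321 ≈ -2.0301e+5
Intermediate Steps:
N = -2840/7 (N = (-142*20)/7 = (1/7)*(-2840) = -2840/7 ≈ -405.71)
(N + 151)*((-394 - 1*(-1192)) - 3760/3806) = (-2840/7 + 151)*((-394 - 1*(-1192)) - 3760/3806) = -1783*((-394 + 1192) - 3760*1/3806)/7 = -1783*(798 - 1880/1903)/7 = -1783/7*1516714/1903 = -2704301062/13321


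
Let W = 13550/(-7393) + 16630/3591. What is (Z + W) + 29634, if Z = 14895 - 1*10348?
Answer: 907520465143/26548263 ≈ 34184.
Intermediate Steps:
W = 74287540/26548263 (W = 13550*(-1/7393) + 16630*(1/3591) = -13550/7393 + 16630/3591 = 74287540/26548263 ≈ 2.7982)
Z = 4547 (Z = 14895 - 10348 = 4547)
(Z + W) + 29634 = (4547 + 74287540/26548263) + 29634 = 120789239401/26548263 + 29634 = 907520465143/26548263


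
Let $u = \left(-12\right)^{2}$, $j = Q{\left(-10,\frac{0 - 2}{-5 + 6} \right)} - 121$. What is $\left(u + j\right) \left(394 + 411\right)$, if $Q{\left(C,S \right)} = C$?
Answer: $10465$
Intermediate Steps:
$j = -131$ ($j = -10 - 121 = -131$)
$u = 144$
$\left(u + j\right) \left(394 + 411\right) = \left(144 - 131\right) \left(394 + 411\right) = 13 \cdot 805 = 10465$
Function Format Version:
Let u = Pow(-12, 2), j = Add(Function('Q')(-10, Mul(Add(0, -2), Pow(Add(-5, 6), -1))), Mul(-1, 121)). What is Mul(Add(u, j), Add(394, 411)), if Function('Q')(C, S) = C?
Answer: 10465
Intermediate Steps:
j = -131 (j = Add(-10, Mul(-1, 121)) = Add(-10, -121) = -131)
u = 144
Mul(Add(u, j), Add(394, 411)) = Mul(Add(144, -131), Add(394, 411)) = Mul(13, 805) = 10465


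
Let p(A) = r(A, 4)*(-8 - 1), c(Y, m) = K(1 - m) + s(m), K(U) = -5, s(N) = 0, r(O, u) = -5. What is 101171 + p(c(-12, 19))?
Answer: 101216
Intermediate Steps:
c(Y, m) = -5 (c(Y, m) = -5 + 0 = -5)
p(A) = 45 (p(A) = -5*(-8 - 1) = -5*(-9) = 45)
101171 + p(c(-12, 19)) = 101171 + 45 = 101216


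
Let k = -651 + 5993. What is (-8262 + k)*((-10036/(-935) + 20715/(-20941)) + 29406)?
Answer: -336357967242824/3915967 ≈ -8.5894e+7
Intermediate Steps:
k = 5342
(-8262 + k)*((-10036/(-935) + 20715/(-20941)) + 29406) = (-8262 + 5342)*((-10036/(-935) + 20715/(-20941)) + 29406) = -2920*((-10036*(-1/935) + 20715*(-1/20941)) + 29406) = -2920*((10036/935 - 20715/20941) + 29406) = -2920*(190795351/19579835 + 29406) = -2920*575955423361/19579835 = -336357967242824/3915967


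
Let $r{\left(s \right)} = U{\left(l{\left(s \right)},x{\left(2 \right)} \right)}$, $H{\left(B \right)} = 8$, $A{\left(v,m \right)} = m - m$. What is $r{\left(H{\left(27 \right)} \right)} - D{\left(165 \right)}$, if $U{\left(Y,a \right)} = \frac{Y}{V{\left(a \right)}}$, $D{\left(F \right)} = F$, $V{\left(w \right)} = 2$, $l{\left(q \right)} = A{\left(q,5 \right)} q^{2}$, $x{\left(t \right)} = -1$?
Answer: $-165$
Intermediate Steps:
$A{\left(v,m \right)} = 0$
$l{\left(q \right)} = 0$ ($l{\left(q \right)} = 0 q^{2} = 0$)
$U{\left(Y,a \right)} = \frac{Y}{2}$
$r{\left(s \right)} = 0$ ($r{\left(s \right)} = \frac{1}{2} \cdot 0 = 0$)
$r{\left(H{\left(27 \right)} \right)} - D{\left(165 \right)} = 0 - 165 = -165$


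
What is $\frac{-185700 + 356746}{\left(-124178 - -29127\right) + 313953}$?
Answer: $\frac{85523}{109451} \approx 0.78138$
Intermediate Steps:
$\frac{-185700 + 356746}{\left(-124178 - -29127\right) + 313953} = \frac{171046}{\left(-124178 + 29127\right) + 313953} = \frac{171046}{-95051 + 313953} = \frac{171046}{218902} = 171046 \cdot \frac{1}{218902} = \frac{85523}{109451}$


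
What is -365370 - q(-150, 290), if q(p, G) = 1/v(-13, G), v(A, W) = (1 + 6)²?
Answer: -17903131/49 ≈ -3.6537e+5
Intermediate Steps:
v(A, W) = 49 (v(A, W) = 7² = 49)
q(p, G) = 1/49
-365370 - q(-150, 290) = -365370 - 1*1/49 = -365370 - 1/49 = -17903131/49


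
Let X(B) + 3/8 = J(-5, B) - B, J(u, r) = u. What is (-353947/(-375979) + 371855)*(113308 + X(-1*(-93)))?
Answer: 15827840500584948/375979 ≈ 4.2098e+10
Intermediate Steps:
X(B) = -43/8 - B (X(B) = -3/8 + (-5 - B) = -43/8 - B)
(-353947/(-375979) + 371855)*(113308 + X(-1*(-93))) = (-353947/(-375979) + 371855)*(113308 + (-43/8 - (-1)*(-93))) = (-353947*(-1/375979) + 371855)*(113308 + (-43/8 - 1*93)) = (353947/375979 + 371855)*(113308 + (-43/8 - 93)) = 139810024992*(113308 - 787/8)/375979 = (139810024992/375979)*(905677/8) = 15827840500584948/375979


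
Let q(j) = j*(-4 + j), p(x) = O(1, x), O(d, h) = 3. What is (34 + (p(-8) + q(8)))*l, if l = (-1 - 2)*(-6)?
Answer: 1242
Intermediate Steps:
p(x) = 3
l = 18 (l = -3*(-6) = 18)
(34 + (p(-8) + q(8)))*l = (34 + (3 + 8*(-4 + 8)))*18 = (34 + (3 + 8*4))*18 = (34 + (3 + 32))*18 = (34 + 35)*18 = 69*18 = 1242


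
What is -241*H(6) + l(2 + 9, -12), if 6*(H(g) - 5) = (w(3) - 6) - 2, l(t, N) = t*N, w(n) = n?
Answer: -6817/6 ≈ -1136.2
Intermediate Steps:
l(t, N) = N*t
H(g) = 25/6 (H(g) = 5 + ((3 - 6) - 2)/6 = 5 + (-3 - 2)/6 = 5 + (1/6)*(-5) = 5 - 5/6 = 25/6)
-241*H(6) + l(2 + 9, -12) = -241*25/6 - 12*(2 + 9) = -6025/6 - 12*11 = -6025/6 - 132 = -6817/6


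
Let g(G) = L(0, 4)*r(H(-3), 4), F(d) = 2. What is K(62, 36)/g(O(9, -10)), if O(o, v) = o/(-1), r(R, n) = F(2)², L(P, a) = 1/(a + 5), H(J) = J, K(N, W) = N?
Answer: 279/2 ≈ 139.50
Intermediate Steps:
L(P, a) = 1/(5 + a)
r(R, n) = 4 (r(R, n) = 2² = 4)
O(o, v) = -o (O(o, v) = o*(-1) = -o)
g(G) = 4/9 (g(G) = 4/(5 + 4) = 4/9)
K(62, 36)/g(O(9, -10)) = 62/(4/9) = 62*(9/4) = 279/2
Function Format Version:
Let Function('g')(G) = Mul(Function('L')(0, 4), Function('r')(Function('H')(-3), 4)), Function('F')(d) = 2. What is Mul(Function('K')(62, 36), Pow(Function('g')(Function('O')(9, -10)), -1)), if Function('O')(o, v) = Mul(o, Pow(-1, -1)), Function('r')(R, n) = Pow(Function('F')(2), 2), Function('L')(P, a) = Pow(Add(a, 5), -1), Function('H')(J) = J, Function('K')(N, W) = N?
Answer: Rational(279, 2) ≈ 139.50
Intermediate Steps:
Function('L')(P, a) = Pow(Add(5, a), -1)
Function('r')(R, n) = 4 (Function('r')(R, n) = Pow(2, 2) = 4)
Function('O')(o, v) = Mul(-1, o) (Function('O')(o, v) = Mul(o, -1) = Mul(-1, o))
Function('g')(G) = Rational(4, 9) (Function('g')(G) = Mul(Pow(Add(5, 4), -1), 4) = Mul(Pow(9, -1), 4) = Mul(Rational(1, 9), 4) = Rational(4, 9))
Mul(Function('K')(62, 36), Pow(Function('g')(Function('O')(9, -10)), -1)) = Mul(62, Pow(Rational(4, 9), -1)) = Mul(62, Rational(9, 4)) = Rational(279, 2)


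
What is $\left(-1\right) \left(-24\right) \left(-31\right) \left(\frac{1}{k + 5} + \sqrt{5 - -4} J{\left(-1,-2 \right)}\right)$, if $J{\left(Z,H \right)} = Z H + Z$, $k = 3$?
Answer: $-2325$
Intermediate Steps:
$J{\left(Z,H \right)} = Z + H Z$ ($J{\left(Z,H \right)} = H Z + Z = Z + H Z$)
$\left(-1\right) \left(-24\right) \left(-31\right) \left(\frac{1}{k + 5} + \sqrt{5 - -4} J{\left(-1,-2 \right)}\right) = \left(-1\right) \left(-24\right) \left(-31\right) \left(\frac{1}{3 + 5} + \sqrt{5 - -4} \left(- (1 - 2)\right)\right) = 24 \left(-31\right) \left(\frac{1}{8} + \sqrt{5 + 4} \left(\left(-1\right) \left(-1\right)\right)\right) = - 744 \left(\frac{1}{8} + \sqrt{9} \cdot 1\right) = - 744 \left(\frac{1}{8} + 3 \cdot 1\right) = - 744 \left(\frac{1}{8} + 3\right) = \left(-744\right) \frac{25}{8} = -2325$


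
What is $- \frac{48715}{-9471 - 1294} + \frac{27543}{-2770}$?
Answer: $- \frac{32311969}{5963810} \approx -5.418$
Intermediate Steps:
$- \frac{48715}{-9471 - 1294} + \frac{27543}{-2770} = - \frac{48715}{-10765} + 27543 \left(- \frac{1}{2770}\right) = \left(-48715\right) \left(- \frac{1}{10765}\right) - \frac{27543}{2770} = \frac{9743}{2153} - \frac{27543}{2770} = - \frac{32311969}{5963810}$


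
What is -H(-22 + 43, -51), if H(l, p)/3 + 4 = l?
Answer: -51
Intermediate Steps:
H(l, p) = -12 + 3*l
-H(-22 + 43, -51) = -(-12 + 3*(-22 + 43)) = -(-12 + 3*21) = -(-12 + 63) = -1*51 = -51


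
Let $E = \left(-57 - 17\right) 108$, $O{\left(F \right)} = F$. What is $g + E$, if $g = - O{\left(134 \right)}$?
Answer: $-8126$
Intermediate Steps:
$g = -134$ ($g = \left(-1\right) 134 = -134$)
$E = -7992$ ($E = \left(-74\right) 108 = -7992$)
$g + E = -134 - 7992 = -8126$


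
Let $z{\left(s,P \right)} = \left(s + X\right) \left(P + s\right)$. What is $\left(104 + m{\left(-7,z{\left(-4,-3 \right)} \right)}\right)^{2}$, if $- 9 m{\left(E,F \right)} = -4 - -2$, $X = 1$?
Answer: $\frac{879844}{81} \approx 10862.0$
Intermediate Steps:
$z{\left(s,P \right)} = \left(1 + s\right) \left(P + s\right)$ ($z{\left(s,P \right)} = \left(s + 1\right) \left(P + s\right) = \left(1 + s\right) \left(P + s\right)$)
$m{\left(E,F \right)} = \frac{2}{9}$ ($m{\left(E,F \right)} = - \frac{-4 - -2}{9} = - \frac{-4 + 2}{9} = \left(- \frac{1}{9}\right) \left(-2\right) = \frac{2}{9}$)
$\left(104 + m{\left(-7,z{\left(-4,-3 \right)} \right)}\right)^{2} = \left(104 + \frac{2}{9}\right)^{2} = \left(\frac{938}{9}\right)^{2} = \frac{879844}{81}$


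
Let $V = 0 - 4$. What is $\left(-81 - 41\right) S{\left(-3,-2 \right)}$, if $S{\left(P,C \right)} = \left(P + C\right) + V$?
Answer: $1098$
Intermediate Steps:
$V = -4$
$S{\left(P,C \right)} = -4 + C + P$ ($S{\left(P,C \right)} = \left(P + C\right) - 4 = \left(C + P\right) - 4 = -4 + C + P$)
$\left(-81 - 41\right) S{\left(-3,-2 \right)} = \left(-81 - 41\right) \left(-4 - 2 - 3\right) = \left(-122\right) \left(-9\right) = 1098$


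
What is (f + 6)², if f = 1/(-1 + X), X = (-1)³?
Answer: 121/4 ≈ 30.250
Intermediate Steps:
X = -1
f = -½ (f = 1/(-1 - 1) = 1/(-2) = -½ ≈ -0.50000)
(f + 6)² = (-½ + 6)² = (11/2)² = 121/4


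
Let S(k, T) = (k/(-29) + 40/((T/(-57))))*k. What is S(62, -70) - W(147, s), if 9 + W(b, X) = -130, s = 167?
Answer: 411253/203 ≈ 2025.9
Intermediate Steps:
W(b, X) = -139 (W(b, X) = -9 - 130 = -139)
S(k, T) = k*(-2280/T - k/29) (S(k, T) = (k*(-1/29) + 40/((T*(-1/57))))*k = (-k/29 + 40/((-T/57)))*k = (-k/29 + 40*(-57/T))*k = (-k/29 - 2280/T)*k = (-2280/T - k/29)*k = k*(-2280/T - k/29))
S(62, -70) - W(147, s) = -1/29*62*(66120 - 70*62)/(-70) - 1*(-139) = -1/29*62*(-1/70)*(66120 - 4340) + 139 = -1/29*62*(-1/70)*61780 + 139 = 383036/203 + 139 = 411253/203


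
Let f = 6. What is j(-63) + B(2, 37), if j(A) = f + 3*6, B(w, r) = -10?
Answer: 14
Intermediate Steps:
j(A) = 24 (j(A) = 6 + 3*6 = 6 + 18 = 24)
j(-63) + B(2, 37) = 24 - 10 = 14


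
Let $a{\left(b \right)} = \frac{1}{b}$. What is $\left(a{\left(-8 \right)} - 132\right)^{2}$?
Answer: $\frac{1117249}{64} \approx 17457.0$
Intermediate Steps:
$\left(a{\left(-8 \right)} - 132\right)^{2} = \left(\frac{1}{-8} - 132\right)^{2} = \left(- \frac{1}{8} - 132\right)^{2} = \left(- \frac{1057}{8}\right)^{2} = \frac{1117249}{64}$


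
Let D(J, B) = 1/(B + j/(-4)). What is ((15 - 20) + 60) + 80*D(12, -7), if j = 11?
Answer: 1825/39 ≈ 46.795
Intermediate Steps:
D(J, B) = 1/(-11/4 + B) (D(J, B) = 1/(B + 11/(-4)) = 1/(B + 11*(-1/4)) = 1/(B - 11/4) = 1/(-11/4 + B))
((15 - 20) + 60) + 80*D(12, -7) = ((15 - 20) + 60) + 80*(4/(-11 + 4*(-7))) = (-5 + 60) + 80*(4/(-11 - 28)) = 55 + 80*(4/(-39)) = 55 + 80*(4*(-1/39)) = 55 + 80*(-4/39) = 55 - 320/39 = 1825/39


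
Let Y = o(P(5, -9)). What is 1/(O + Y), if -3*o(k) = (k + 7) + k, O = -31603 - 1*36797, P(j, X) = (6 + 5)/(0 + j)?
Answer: -5/342019 ≈ -1.4619e-5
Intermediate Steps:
P(j, X) = 11/j
O = -68400 (O = -31603 - 36797 = -68400)
o(k) = -7/3 - 2*k/3 (o(k) = -((k + 7) + k)/3 = -((7 + k) + k)/3 = -(7 + 2*k)/3 = -7/3 - 2*k/3)
Y = -19/5 (Y = -7/3 - 22/(3*5) = -7/3 - ⅔*11/5 = -7/3 - 22/15 = -19/5 ≈ -3.8000)
1/(O + Y) = 1/(-68400 - 19/5) = 1/(-342019/5) = -5/342019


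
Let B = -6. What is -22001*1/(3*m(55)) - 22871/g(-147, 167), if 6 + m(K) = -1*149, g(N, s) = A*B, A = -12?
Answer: -3016981/11160 ≈ -270.34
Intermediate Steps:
g(N, s) = 72 (g(N, s) = -12*(-6) = 72)
m(K) = -155 (m(K) = -6 - 1*149 = -6 - 149 = -155)
-22001*1/(3*m(55)) - 22871/g(-147, 167) = -22001/((-155*3)) - 22871/72 = -22001/(-465) - 22871*1/72 = -22001*(-1/465) - 22871/72 = 22001/465 - 22871/72 = -3016981/11160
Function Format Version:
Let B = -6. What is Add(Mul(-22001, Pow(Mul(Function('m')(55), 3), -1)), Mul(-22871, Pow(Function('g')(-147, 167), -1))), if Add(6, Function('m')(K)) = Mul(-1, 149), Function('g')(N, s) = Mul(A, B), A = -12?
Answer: Rational(-3016981, 11160) ≈ -270.34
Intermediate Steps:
Function('g')(N, s) = 72 (Function('g')(N, s) = Mul(-12, -6) = 72)
Function('m')(K) = -155 (Function('m')(K) = Add(-6, Mul(-1, 149)) = Add(-6, -149) = -155)
Add(Mul(-22001, Pow(Mul(Function('m')(55), 3), -1)), Mul(-22871, Pow(Function('g')(-147, 167), -1))) = Add(Mul(-22001, Pow(Mul(-155, 3), -1)), Mul(-22871, Pow(72, -1))) = Add(Mul(-22001, Pow(-465, -1)), Mul(-22871, Rational(1, 72))) = Add(Mul(-22001, Rational(-1, 465)), Rational(-22871, 72)) = Add(Rational(22001, 465), Rational(-22871, 72)) = Rational(-3016981, 11160)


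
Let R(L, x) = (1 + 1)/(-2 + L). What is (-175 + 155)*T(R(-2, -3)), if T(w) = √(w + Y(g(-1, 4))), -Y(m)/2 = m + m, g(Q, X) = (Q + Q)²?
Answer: -10*I*√66 ≈ -81.24*I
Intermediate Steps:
R(L, x) = 2/(-2 + L)
g(Q, X) = 4*Q² (g(Q, X) = (2*Q)² = 4*Q²)
Y(m) = -4*m (Y(m) = -2*(m + m) = -4*m)
T(w) = √(-16 + w) (T(w) = √(w - 16*(-1)²) = √(w - 16) = √(-16 + w))
(-175 + 155)*T(R(-2, -3)) = (-175 + 155)*√(-16 + 2/(-2 - 2)) = -20*√(-16 + 2/(-4)) = -20*√(-16 + 2*(-¼)) = -20*√(-16 - ½) = -10*I*√66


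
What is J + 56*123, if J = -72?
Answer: 6816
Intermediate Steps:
J + 56*123 = -72 + 56*123 = -72 + 6888 = 6816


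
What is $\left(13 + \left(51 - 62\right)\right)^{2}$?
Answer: $4$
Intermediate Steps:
$\left(13 + \left(51 - 62\right)\right)^{2} = \left(13 - 11\right)^{2} = 2^{2} = 4$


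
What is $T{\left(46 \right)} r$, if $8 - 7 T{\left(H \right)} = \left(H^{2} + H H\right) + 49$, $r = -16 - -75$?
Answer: $- \frac{252107}{7} \approx -36015.0$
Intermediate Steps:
$r = 59$ ($r = -16 + 75 = 59$)
$T{\left(H \right)} = - \frac{41}{7} - \frac{2 H^{2}}{7}$ ($T{\left(H \right)} = \frac{8}{7} - \frac{\left(H^{2} + H H\right) + 49}{7} = \frac{8}{7} - \frac{\left(H^{2} + H^{2}\right) + 49}{7} = \frac{8}{7} - \frac{2 H^{2} + 49}{7} = \frac{8}{7} - \frac{49 + 2 H^{2}}{7} = \frac{8}{7} - \left(7 + \frac{2 H^{2}}{7}\right) = - \frac{41}{7} - \frac{2 H^{2}}{7}$)
$T{\left(46 \right)} r = \left(- \frac{41}{7} - \frac{2 \cdot 46^{2}}{7}\right) 59 = \left(- \frac{41}{7} - \frac{4232}{7}\right) 59 = \left(- \frac{4273}{7}\right) 59 = - \frac{252107}{7}$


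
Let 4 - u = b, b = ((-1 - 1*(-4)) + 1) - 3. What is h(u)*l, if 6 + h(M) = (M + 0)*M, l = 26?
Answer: 78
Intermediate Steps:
b = 1 (b = ((-1 + 4) + 1) - 3 = (3 + 1) - 3 = 4 - 3 = 1)
u = 3 (u = 4 - 1*1 = 4 - 1 = 3)
h(M) = -6 + M**2 (h(M) = -6 + (M + 0)*M = -6 + M*M = -6 + M**2)
h(u)*l = (-6 + 3**2)*26 = (-6 + 9)*26 = 3*26 = 78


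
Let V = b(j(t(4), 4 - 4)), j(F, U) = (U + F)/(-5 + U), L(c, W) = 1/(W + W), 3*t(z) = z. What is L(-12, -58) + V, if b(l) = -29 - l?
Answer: -50011/1740 ≈ -28.742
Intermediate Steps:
t(z) = z/3
L(c, W) = 1/(2*W)
j(F, U) = (F + U)/(-5 + U)
V = -431/15 (V = -29 - ((⅓)*4 + (4 - 4))/(-5 + (4 - 4)) = -29 - (4/3 + 0)/(-5 + 0) = -29 - 4/((-5)*3) = -29 - (-1)*4/(5*3) = -29 - 1*(-4/15) = -29 + 4/15 = -431/15 ≈ -28.733)
L(-12, -58) + V = (½)/(-58) - 431/15 = (½)*(-1/58) - 431/15 = -1/116 - 431/15 = -50011/1740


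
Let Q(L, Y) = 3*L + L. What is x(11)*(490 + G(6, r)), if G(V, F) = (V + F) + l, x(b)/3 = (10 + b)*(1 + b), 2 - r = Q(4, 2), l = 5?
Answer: 368172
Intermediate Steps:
Q(L, Y) = 4*L
r = -14 (r = 2 - 4*4 = 2 - 1*16 = 2 - 16 = -14)
x(b) = 3*(1 + b)*(10 + b) (x(b) = 3*((10 + b)*(1 + b)) = 3*((1 + b)*(10 + b)) = 3*(1 + b)*(10 + b))
G(V, F) = 5 + F + V (G(V, F) = (V + F) + 5 = (F + V) + 5 = 5 + F + V)
x(11)*(490 + G(6, r)) = (30 + 3*11**2 + 33*11)*(490 + (5 - 14 + 6)) = (30 + 3*121 + 363)*(490 - 3) = (30 + 363 + 363)*487 = 756*487 = 368172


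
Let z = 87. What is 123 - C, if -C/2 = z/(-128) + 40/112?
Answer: 54815/448 ≈ 122.35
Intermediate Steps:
C = 289/448 (C = -2*(87/(-128) + 40/112) = -2*(87*(-1/128) + 40*(1/112)) = -2*(-87/128 + 5/14) = -2*(-289/896) = 289/448 ≈ 0.64509)
123 - C = 123 - 1*289/448 = 123 - 289/448 = 54815/448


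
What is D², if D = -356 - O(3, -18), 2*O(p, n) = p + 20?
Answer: 540225/4 ≈ 1.3506e+5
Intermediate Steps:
O(p, n) = 10 + p/2 (O(p, n) = (p + 20)/2 = (20 + p)/2 = 10 + p/2)
D = -735/2 (D = -356 - (10 + (½)*3) = -356 - (10 + 3/2) = -356 - 1*23/2 = -356 - 23/2 = -735/2 ≈ -367.50)
D² = (-735/2)² = 540225/4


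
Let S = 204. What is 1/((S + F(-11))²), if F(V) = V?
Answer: 1/37249 ≈ 2.6846e-5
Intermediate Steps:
1/((S + F(-11))²) = 1/((204 - 11)²) = 1/(193²) = 1/37249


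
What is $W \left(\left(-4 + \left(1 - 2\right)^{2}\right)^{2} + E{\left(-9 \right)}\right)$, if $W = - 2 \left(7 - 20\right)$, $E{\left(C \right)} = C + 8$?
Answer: $208$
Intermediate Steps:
$E{\left(C \right)} = 8 + C$
$W = 26$ ($W = - 2 \left(7 - 20\right) = \left(-2\right) \left(-13\right) = 26$)
$W \left(\left(-4 + \left(1 - 2\right)^{2}\right)^{2} + E{\left(-9 \right)}\right) = 26 \left(\left(-4 + \left(1 - 2\right)^{2}\right)^{2} + \left(8 - 9\right)\right) = 26 \left(\left(-4 + \left(-1\right)^{2}\right)^{2} - 1\right) = 26 \left(\left(-4 + 1\right)^{2} - 1\right) = 26 \left(\left(-3\right)^{2} - 1\right) = 26 \left(9 - 1\right) = 26 \cdot 8 = 208$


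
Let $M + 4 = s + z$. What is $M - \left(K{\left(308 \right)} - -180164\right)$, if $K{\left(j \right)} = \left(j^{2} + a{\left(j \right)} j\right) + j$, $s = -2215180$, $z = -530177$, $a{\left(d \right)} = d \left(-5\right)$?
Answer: $-2546377$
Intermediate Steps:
$a{\left(d \right)} = - 5 d$
$M = -2745361$ ($M = -4 - 2745357 = -2745361$)
$K{\left(j \right)} = j - 4 j^{2}$ ($K{\left(j \right)} = \left(j^{2} + - 5 j j\right) + j = \left(j^{2} - 5 j^{2}\right) + j = - 4 j^{2} + j = j - 4 j^{2}$)
$M - \left(K{\left(308 \right)} - -180164\right) = -2745361 - \left(308 \left(1 - 1232\right) - -180164\right) = -2745361 - \left(308 \left(1 - 1232\right) + 180164\right) = -2745361 - \left(308 \left(-1231\right) + 180164\right) = -2745361 - \left(-379148 + 180164\right) = -2745361 - -198984 = -2745361 + 198984 = -2546377$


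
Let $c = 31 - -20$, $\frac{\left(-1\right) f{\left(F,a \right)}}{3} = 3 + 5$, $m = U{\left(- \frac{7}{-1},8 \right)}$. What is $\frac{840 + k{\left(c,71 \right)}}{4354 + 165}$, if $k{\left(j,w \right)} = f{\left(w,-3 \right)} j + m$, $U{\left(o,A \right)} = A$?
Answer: $- \frac{376}{4519} \approx -0.083204$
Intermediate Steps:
$m = 8$
$f{\left(F,a \right)} = -24$ ($f{\left(F,a \right)} = - 3 \left(3 + 5\right) = \left(-3\right) 8 = -24$)
$c = 51$ ($c = 31 + 20 = 51$)
$k{\left(j,w \right)} = 8 - 24 j$ ($k{\left(j,w \right)} = - 24 j + 8 = 8 - 24 j$)
$\frac{840 + k{\left(c,71 \right)}}{4354 + 165} = \frac{840 + \left(8 - 1224\right)}{4354 + 165} = \frac{840 + \left(8 - 1224\right)}{4519} = \left(840 - 1216\right) \frac{1}{4519} = \left(-376\right) \frac{1}{4519} = - \frac{376}{4519}$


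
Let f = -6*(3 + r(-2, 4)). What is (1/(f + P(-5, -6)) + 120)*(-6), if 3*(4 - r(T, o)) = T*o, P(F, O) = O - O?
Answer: -20877/29 ≈ -719.90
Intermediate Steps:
P(F, O) = 0
r(T, o) = 4 - T*o/3
f = -58 (f = -6*(3 + (4 - ⅓*(-2)*4)) = -6*(3 + (4 + 8/3)) = -6*(3 + 20/3) = -6*29/3 = -58)
(1/(f + P(-5, -6)) + 120)*(-6) = (1/(-58 + 0) + 120)*(-6) = (1/(-58) + 120)*(-6) = (-1/58 + 120)*(-6) = (6959/58)*(-6) = -20877/29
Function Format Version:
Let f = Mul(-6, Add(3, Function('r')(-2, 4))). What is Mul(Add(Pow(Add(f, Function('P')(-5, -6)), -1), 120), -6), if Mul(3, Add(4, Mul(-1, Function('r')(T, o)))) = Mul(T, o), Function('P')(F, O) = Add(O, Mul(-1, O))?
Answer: Rational(-20877, 29) ≈ -719.90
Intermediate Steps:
Function('P')(F, O) = 0
Function('r')(T, o) = Add(4, Mul(Rational(-1, 3), T, o)) (Function('r')(T, o) = Add(4, Mul(Rational(-1, 3), Mul(T, o))) = Add(4, Mul(Rational(-1, 3), T, o)))
f = -58 (f = Mul(-6, Add(3, Add(4, Mul(Rational(-1, 3), -2, 4)))) = Mul(-6, Add(3, Add(4, Rational(8, 3)))) = Mul(-6, Add(3, Rational(20, 3))) = Mul(-6, Rational(29, 3)) = -58)
Mul(Add(Pow(Add(f, Function('P')(-5, -6)), -1), 120), -6) = Mul(Add(Pow(Add(-58, 0), -1), 120), -6) = Mul(Add(Pow(-58, -1), 120), -6) = Mul(Add(Rational(-1, 58), 120), -6) = Mul(Rational(6959, 58), -6) = Rational(-20877, 29)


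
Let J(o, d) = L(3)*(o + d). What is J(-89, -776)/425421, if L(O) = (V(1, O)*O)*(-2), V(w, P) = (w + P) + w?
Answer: 8650/141807 ≈ 0.060998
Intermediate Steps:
V(w, P) = P + 2*w (V(w, P) = (P + w) + w = P + 2*w)
L(O) = -2*O*(2 + O) (L(O) = ((O + 2*1)*O)*(-2) = ((O + 2)*O)*(-2) = ((2 + O)*O)*(-2) = (O*(2 + O))*(-2) = -2*O*(2 + O))
J(o, d) = -30*d - 30*o (J(o, d) = (-2*3*(2 + 3))*(o + d) = (-2*3*5)*(d + o) = -30*(d + o) = -30*d - 30*o)
J(-89, -776)/425421 = (-30*(-776) - 30*(-89))/425421 = (23280 + 2670)*(1/425421) = 25950*(1/425421) = 8650/141807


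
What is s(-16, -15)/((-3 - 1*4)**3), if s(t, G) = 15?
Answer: -15/343 ≈ -0.043732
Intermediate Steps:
s(-16, -15)/((-3 - 1*4)**3) = 15/((-3 - 1*4)**3) = 15/((-3 - 4)**3) = 15/((-7)**3) = 15/(-343) = 15*(-1/343) = -15/343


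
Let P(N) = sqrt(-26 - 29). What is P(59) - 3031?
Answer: -3031 + I*sqrt(55) ≈ -3031.0 + 7.4162*I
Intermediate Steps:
P(N) = I*sqrt(55) (P(N) = sqrt(-55) = I*sqrt(55))
P(59) - 3031 = I*sqrt(55) - 3031 = -3031 + I*sqrt(55)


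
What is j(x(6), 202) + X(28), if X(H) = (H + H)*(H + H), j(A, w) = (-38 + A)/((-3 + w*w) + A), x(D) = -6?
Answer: 127933076/40795 ≈ 3136.0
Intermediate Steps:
j(A, w) = (-38 + A)/(-3 + A + w**2) (j(A, w) = (-38 + A)/((-3 + w**2) + A) = (-38 + A)/(-3 + A + w**2))
X(H) = 4*H**2 (X(H) = (2*H)*(2*H) = 4*H**2)
j(x(6), 202) + X(28) = (-38 - 6)/(-3 - 6 + 202**2) + 4*28**2 = -44/(-3 - 6 + 40804) + 4*784 = -44/40795 + 3136 = 127933076/40795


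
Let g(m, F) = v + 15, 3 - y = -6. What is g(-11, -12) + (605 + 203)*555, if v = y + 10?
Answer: 448474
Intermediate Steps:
y = 9 (y = 3 - 1*(-6) = 3 + 6 = 9)
v = 19 (v = 9 + 10 = 19)
g(m, F) = 34 (g(m, F) = 19 + 15 = 34)
g(-11, -12) + (605 + 203)*555 = 34 + (605 + 203)*555 = 34 + 808*555 = 34 + 448440 = 448474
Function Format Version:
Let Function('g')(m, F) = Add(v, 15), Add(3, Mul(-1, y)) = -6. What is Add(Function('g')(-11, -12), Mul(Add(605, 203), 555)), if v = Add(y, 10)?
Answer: 448474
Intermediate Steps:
y = 9 (y = Add(3, Mul(-1, -6)) = Add(3, 6) = 9)
v = 19 (v = Add(9, 10) = 19)
Function('g')(m, F) = 34 (Function('g')(m, F) = Add(19, 15) = 34)
Add(Function('g')(-11, -12), Mul(Add(605, 203), 555)) = Add(34, Mul(Add(605, 203), 555)) = Add(34, Mul(808, 555)) = Add(34, 448440) = 448474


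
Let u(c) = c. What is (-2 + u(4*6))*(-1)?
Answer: -22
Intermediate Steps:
(-2 + u(4*6))*(-1) = (-2 + 4*6)*(-1) = (-2 + 24)*(-1) = 22*(-1) = -22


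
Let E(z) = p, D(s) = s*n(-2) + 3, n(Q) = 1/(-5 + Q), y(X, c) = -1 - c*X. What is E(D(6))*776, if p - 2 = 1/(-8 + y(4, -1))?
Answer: 6984/5 ≈ 1396.8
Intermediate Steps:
y(X, c) = -1 - X*c
D(s) = 3 - s/7 (D(s) = s/(-5 - 2) + 3 = s/(-7) + 3 = s*(-⅐) + 3 = -s/7 + 3 = 3 - s/7)
p = 9/5 (p = 2 + 1/(-8 + (-1 - 1*4*(-1))) = 2 + 1/(-8 + (-1 + 4)) = 2 + 1/(-8 + 3) = 2 + 1/(-5) = 2 - ⅕ = 9/5 ≈ 1.8000)
E(z) = 9/5
E(D(6))*776 = (9/5)*776 = 6984/5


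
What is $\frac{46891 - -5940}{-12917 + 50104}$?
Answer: $\frac{52831}{37187} \approx 1.4207$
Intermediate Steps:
$\frac{46891 - -5940}{-12917 + 50104} = \frac{46891 + 5940}{37187} = 52831 \cdot \frac{1}{37187} = \frac{52831}{37187}$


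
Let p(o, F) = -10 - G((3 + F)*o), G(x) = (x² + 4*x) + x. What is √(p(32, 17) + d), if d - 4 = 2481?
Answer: 5*I*√16413 ≈ 640.57*I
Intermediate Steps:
d = 2485 (d = 4 + 2481 = 2485)
G(x) = x² + 5*x
p(o, F) = -10 - o*(3 + F)*(5 + o*(3 + F)) (p(o, F) = -10 - (3 + F)*o*(5 + (3 + F)*o) = -10 - o*(3 + F)*(5 + o*(3 + F)))
√(p(32, 17) + d) = √((-10 - 1*32*(3 + 17)*(5 + 32*(3 + 17))) + 2485) = √((-10 - 1*32*20*(5 + 32*20)) + 2485) = √((-10 - 1*32*20*(5 + 640)) + 2485) = √((-10 - 1*32*20*645) + 2485) = √((-10 - 412800) + 2485) = √(-412810 + 2485) = √(-410325) = 5*I*√16413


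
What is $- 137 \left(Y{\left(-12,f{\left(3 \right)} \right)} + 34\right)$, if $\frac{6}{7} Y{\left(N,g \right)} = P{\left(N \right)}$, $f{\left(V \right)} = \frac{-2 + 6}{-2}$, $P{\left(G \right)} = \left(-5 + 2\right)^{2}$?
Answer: $- \frac{12193}{2} \approx -6096.5$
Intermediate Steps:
$P{\left(G \right)} = 9$ ($P{\left(G \right)} = \left(-3\right)^{2} = 9$)
$f{\left(V \right)} = -2$ ($f{\left(V \right)} = 4 \left(- \frac{1}{2}\right) = -2$)
$Y{\left(N,g \right)} = \frac{21}{2}$ ($Y{\left(N,g \right)} = \frac{7}{6} \cdot 9 = \frac{21}{2}$)
$- 137 \left(Y{\left(-12,f{\left(3 \right)} \right)} + 34\right) = - 137 \left(\frac{21}{2} + 34\right) = \left(-137\right) \frac{89}{2} = - \frac{12193}{2}$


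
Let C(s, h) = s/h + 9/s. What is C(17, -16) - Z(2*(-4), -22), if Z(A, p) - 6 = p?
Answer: 4207/272 ≈ 15.467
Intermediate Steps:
C(s, h) = 9/s + s/h
Z(A, p) = 6 + p
C(17, -16) - Z(2*(-4), -22) = (9/17 + 17/(-16)) - (6 - 22) = (9*(1/17) + 17*(-1/16)) - 1*(-16) = (9/17 - 17/16) + 16 = -145/272 + 16 = 4207/272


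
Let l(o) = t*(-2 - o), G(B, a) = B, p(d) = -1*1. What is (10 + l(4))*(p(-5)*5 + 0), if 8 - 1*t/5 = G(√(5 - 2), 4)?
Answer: 1150 - 150*√3 ≈ 890.19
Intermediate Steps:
p(d) = -1
t = 40 - 5*√3 (t = 40 - 5*√(5 - 2) = 40 - 5*√3 ≈ 31.340)
l(o) = (-2 - o)*(40 - 5*√3) (l(o) = (40 - 5*√3)*(-2 - o) = (-2 - o)*(40 - 5*√3))
(10 + l(4))*(p(-5)*5 + 0) = (10 - 5*(2 + 4)*(8 - √3))*(-1*5 + 0) = (10 - 5*6*(8 - √3))*(-5 + 0) = (10 + (-240 + 30*√3))*(-5) = (-230 + 30*√3)*(-5) = 1150 - 150*√3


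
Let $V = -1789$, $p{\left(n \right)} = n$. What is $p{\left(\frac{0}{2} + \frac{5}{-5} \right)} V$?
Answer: $1789$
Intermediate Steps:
$p{\left(\frac{0}{2} + \frac{5}{-5} \right)} V = \left(\frac{0}{2} + \frac{5}{-5}\right) \left(-1789\right) = \left(0 \cdot \frac{1}{2} + 5 \left(- \frac{1}{5}\right)\right) \left(-1789\right) = \left(0 - 1\right) \left(-1789\right) = \left(-1\right) \left(-1789\right) = 1789$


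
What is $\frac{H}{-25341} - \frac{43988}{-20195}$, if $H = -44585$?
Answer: $\frac{287870569}{73108785} \approx 3.9376$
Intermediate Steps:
$\frac{H}{-25341} - \frac{43988}{-20195} = - \frac{44585}{-25341} - \frac{43988}{-20195} = \left(-44585\right) \left(- \frac{1}{25341}\right) - - \frac{6284}{2885} = \frac{44585}{25341} + \frac{6284}{2885} = \frac{287870569}{73108785}$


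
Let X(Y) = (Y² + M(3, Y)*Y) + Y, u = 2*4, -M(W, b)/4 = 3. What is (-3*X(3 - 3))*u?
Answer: 0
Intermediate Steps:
M(W, b) = -12 (M(W, b) = -4*3 = -12)
u = 8
X(Y) = Y² - 11*Y (X(Y) = (Y² - 12*Y) + Y = Y² - 11*Y)
(-3*X(3 - 3))*u = -3*(3 - 3)*(-11 + (3 - 3))*8 = -0*(-11 + 0)*8 = -0*(-11)*8 = -3*0*8 = 0*8 = 0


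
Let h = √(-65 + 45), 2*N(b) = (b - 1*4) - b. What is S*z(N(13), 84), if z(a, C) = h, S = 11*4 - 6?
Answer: 76*I*√5 ≈ 169.94*I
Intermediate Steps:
S = 38 (S = 44 - 6 = 38)
N(b) = -2 (N(b) = ((b - 1*4) - b)/2 = ((b - 4) - b)/2 = ((-4 + b) - b)/2 = (½)*(-4) = -2)
h = 2*I*√5 (h = √(-20) = 2*I*√5 ≈ 4.4721*I)
z(a, C) = 2*I*√5
S*z(N(13), 84) = 38*(2*I*√5) = 76*I*√5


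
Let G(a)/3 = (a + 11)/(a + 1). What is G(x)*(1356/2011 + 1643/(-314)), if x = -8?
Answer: 25904601/4420178 ≈ 5.8605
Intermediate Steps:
G(a) = 3*(11 + a)/(1 + a) (G(a) = 3*((a + 11)/(a + 1)) = 3*((11 + a)/(1 + a)) = 3*(11 + a)/(1 + a))
G(x)*(1356/2011 + 1643/(-314)) = (3*(11 - 8)/(1 - 8))*(1356/2011 + 1643/(-314)) = (3*3/(-7))*(1356*(1/2011) + 1643*(-1/314)) = (3*(-⅐)*3)*(1356/2011 - 1643/314) = -9/7*(-2878289/631454) = 25904601/4420178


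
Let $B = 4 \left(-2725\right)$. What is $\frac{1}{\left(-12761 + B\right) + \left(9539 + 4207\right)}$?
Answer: $- \frac{1}{9915} \approx -0.00010086$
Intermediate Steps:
$B = -10900$
$\frac{1}{\left(-12761 + B\right) + \left(9539 + 4207\right)} = \frac{1}{\left(-12761 - 10900\right) + \left(9539 + 4207\right)} = \frac{1}{-23661 + 13746} = \frac{1}{-9915} = - \frac{1}{9915}$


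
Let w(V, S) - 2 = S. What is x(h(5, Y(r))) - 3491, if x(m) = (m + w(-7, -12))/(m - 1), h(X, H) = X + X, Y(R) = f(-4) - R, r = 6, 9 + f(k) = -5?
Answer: -3491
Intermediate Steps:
f(k) = -14 (f(k) = -9 - 5 = -14)
w(V, S) = 2 + S
Y(R) = -14 - R
h(X, H) = 2*X
x(m) = (-10 + m)/(-1 + m) (x(m) = (m + (2 - 12))/(m - 1) = (m - 10)/(-1 + m) = (-10 + m)/(-1 + m))
x(h(5, Y(r))) - 3491 = (-10 + 2*5)/(-1 + 2*5) - 3491 = (-10 + 10)/(-1 + 10) - 3491 = 0/9 - 3491 = (1/9)*0 - 3491 = 0 - 3491 = -3491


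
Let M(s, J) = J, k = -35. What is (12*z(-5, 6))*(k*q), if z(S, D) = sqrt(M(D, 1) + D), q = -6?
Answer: 2520*sqrt(7) ≈ 6667.3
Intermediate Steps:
z(S, D) = sqrt(1 + D)
(12*z(-5, 6))*(k*q) = (12*sqrt(1 + 6))*(-35*(-6)) = (12*sqrt(7))*210 = 2520*sqrt(7)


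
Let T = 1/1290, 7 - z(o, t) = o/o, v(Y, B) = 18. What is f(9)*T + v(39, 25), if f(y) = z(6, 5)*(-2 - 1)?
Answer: 3867/215 ≈ 17.986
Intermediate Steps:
z(o, t) = 6 (z(o, t) = 7 - o/o = 7 - 1*1 = 7 - 1 = 6)
f(y) = -18 (f(y) = 6*(-2 - 1) = 6*(-3) = -18)
T = 1/1290 ≈ 0.00077519
f(9)*T + v(39, 25) = -18*1/1290 + 18 = -3/215 + 18 = 3867/215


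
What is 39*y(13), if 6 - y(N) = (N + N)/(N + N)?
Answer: 195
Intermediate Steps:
y(N) = 5 (y(N) = 6 - (N + N)/(N + N) = 6 - 2*N/(2*N) = 6 - 2*N*1/(2*N) = 6 - 1*1 = 6 - 1 = 5)
39*y(13) = 39*5 = 195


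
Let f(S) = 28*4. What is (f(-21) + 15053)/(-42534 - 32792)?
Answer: -15165/75326 ≈ -0.20132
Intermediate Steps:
f(S) = 112
(f(-21) + 15053)/(-42534 - 32792) = (112 + 15053)/(-42534 - 32792) = 15165/(-75326) = 15165*(-1/75326) = -15165/75326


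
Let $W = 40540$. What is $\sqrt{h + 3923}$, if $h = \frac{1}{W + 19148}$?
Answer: $\frac{5 \sqrt{15529227578}}{9948} \approx 62.634$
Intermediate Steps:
$h = \frac{1}{59688}$ ($h = \frac{1}{40540 + 19148} = \frac{1}{59688} \approx 1.6754 \cdot 10^{-5}$)
$\sqrt{h + 3923} = \sqrt{\frac{1}{59688} + 3923} = \sqrt{\frac{234156025}{59688}} = \frac{5 \sqrt{15529227578}}{9948}$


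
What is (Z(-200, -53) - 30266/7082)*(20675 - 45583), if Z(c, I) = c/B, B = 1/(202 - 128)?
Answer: 1305725507164/3541 ≈ 3.6874e+8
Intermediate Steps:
B = 1/74 ≈ 0.013514
Z(c, I) = 74*c (Z(c, I) = c/(1/74) = c*74 = 74*c)
(Z(-200, -53) - 30266/7082)*(20675 - 45583) = (74*(-200) - 30266/7082)*(20675 - 45583) = (-14800 - 30266*1/7082)*(-24908) = (-14800 - 15133/3541)*(-24908) = -52421933/3541*(-24908) = 1305725507164/3541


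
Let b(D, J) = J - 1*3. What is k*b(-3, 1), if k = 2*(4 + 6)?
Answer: -40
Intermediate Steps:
b(D, J) = -3 + J (b(D, J) = J - 3 = -3 + J)
k = 20 (k = 2*10 = 20)
k*b(-3, 1) = 20*(-3 + 1) = 20*(-2) = -40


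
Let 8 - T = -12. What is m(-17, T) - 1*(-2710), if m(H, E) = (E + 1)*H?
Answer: 2353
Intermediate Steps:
T = 20 (T = 8 - 1*(-12) = 8 + 12 = 20)
m(H, E) = H*(1 + E) (m(H, E) = (1 + E)*H = H*(1 + E))
m(-17, T) - 1*(-2710) = -17*(1 + 20) - 1*(-2710) = -17*21 + 2710 = -357 + 2710 = 2353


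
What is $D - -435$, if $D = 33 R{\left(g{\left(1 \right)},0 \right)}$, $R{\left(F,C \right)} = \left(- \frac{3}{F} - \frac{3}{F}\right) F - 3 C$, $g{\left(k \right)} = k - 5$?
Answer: $237$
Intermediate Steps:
$g{\left(k \right)} = -5 + k$
$R{\left(F,C \right)} = -6 - 3 C$ ($R{\left(F,C \right)} = - \frac{6}{F} F - 3 C = -6 - 3 C$)
$D = -198$ ($D = 33 \left(-6 - 0\right) = 33 \left(-6 + 0\right) = 33 \left(-6\right) = -198$)
$D - -435 = -198 - -435 = -198 + 435 = 237$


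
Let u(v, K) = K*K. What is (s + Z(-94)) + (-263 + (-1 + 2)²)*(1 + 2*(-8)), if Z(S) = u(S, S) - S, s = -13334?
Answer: -474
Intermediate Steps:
u(v, K) = K²
Z(S) = S² - S
(s + Z(-94)) + (-263 + (-1 + 2)²)*(1 + 2*(-8)) = (-13334 - 94*(-1 - 94)) + (-263 + (-1 + 2)²)*(1 + 2*(-8)) = (-13334 - 94*(-95)) + (-263 + 1²)*(1 - 16) = (-13334 + 8930) + (-263 + 1)*(-15) = -4404 - 262*(-15) = -4404 + 3930 = -474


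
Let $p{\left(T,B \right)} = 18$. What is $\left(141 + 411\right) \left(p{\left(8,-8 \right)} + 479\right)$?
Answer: $274344$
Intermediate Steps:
$\left(141 + 411\right) \left(p{\left(8,-8 \right)} + 479\right) = \left(141 + 411\right) \left(18 + 479\right) = 552 \cdot 497 = 274344$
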